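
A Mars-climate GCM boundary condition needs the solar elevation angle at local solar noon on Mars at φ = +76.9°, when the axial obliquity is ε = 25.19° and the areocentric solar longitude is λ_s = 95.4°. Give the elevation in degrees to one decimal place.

sin δ = sin 25.19° × sin 95.4° = 0.42373, so δ = +25.070°.
At local noon the hour angle is zero, so the zenith angle equals |φ − δ| = |+76.9° − (+25.070°)| = 51.830°.
Elevation = 90° − 51.830° = 38.2°.

38.2°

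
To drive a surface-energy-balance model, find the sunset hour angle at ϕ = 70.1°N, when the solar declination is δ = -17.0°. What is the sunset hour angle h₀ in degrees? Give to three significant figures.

h₀ = 32.4°

cos h₀ = −tan ϕ · tan δ = −tan(+70.1°) × tan(-17.000°) = 0.8446, so h₀ = 0.5650 rad = 32.37°.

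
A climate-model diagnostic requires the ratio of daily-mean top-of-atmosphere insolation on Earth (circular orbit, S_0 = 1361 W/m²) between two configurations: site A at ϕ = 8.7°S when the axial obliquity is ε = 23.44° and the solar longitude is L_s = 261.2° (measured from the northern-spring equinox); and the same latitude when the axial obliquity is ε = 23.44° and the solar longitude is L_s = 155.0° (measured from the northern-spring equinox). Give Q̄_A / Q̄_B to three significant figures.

— Configuration A (ϕ=-8.7°):
Solar declination: sin δ = sin ε · sin L_s = sin 23.44° × sin 261.2° = -0.39311, so δ = -23.148°.
cos h₀ = −tan(-8.7°) tan(-23.148°) = -0.0654, h₀ = 1.6363 rad.
Bracket: h₀ sin ϕ sin δ + cos ϕ cos δ sin h₀ = 1.6363×-0.15126×-0.39311 + 0.98849×0.91949×0.99786 = 0.097297 + 0.906962 = 1.004259.
Q̄ = (S_0/π) × [bracket] = (1361/π) × 1.004259 = 435.06 W/m².
— Configuration B (ϕ=-8.7°):
Solar declination: sin δ = sin ε · sin L_s = sin 23.44° × sin 155.0° = 0.16811, so δ = +9.678°.
cos h₀ = −tan(-8.7°) tan(+9.678°) = 0.0261, h₀ = 1.5447 rad.
Bracket: h₀ sin ϕ sin δ + cos ϕ cos δ sin h₀ = 1.5447×-0.15126×0.16811 + 0.98849×0.98577×0.99966 = -0.039279 + 0.974092 = 0.934813.
Q̄ = (S_0/π) × [bracket] = (1361/π) × 0.934813 = 404.98 W/m².
Ratio Q̄_A / Q̄_B = 435.06 / 404.98 = 1.074.

Q̄_A / Q̄_B ≈ 1.07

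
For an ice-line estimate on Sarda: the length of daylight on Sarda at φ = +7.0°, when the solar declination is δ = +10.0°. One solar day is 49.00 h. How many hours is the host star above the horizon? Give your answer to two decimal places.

24.84 h

cos H₀ = −tan φ · tan δ = −tan(+7.0°) × tan(+10.000°) = -0.0217, so H₀ = 1.5924 rad = 91.24°.
Daylight = 2H₀/(2π) × 49.00 h = (1.5924/π) × 49.00 = 24.84 h.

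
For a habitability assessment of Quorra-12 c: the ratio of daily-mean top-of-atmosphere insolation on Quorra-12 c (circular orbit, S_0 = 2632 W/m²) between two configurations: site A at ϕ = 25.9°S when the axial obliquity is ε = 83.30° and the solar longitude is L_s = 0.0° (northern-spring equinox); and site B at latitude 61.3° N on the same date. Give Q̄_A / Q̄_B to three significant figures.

— Configuration A (ϕ=-25.9°):
Solar declination: sin δ = sin ε · sin L_s = sin 83.30° × sin 0.0° = 0.00000, so δ = +0.000°.
cos h₀ = −tan(-25.9°) tan(+0.000°) = 0.0000, h₀ = 1.5708 rad.
Bracket: h₀ sin ϕ sin δ + cos ϕ cos δ sin h₀ = 1.5708×-0.43680×0.00000 + 0.89956×1.00000×1.00000 = -0.000000 + 0.899560 = 0.899560.
Q̄ = (S_0/π) × [bracket] = (2632/π) × 0.899560 = 753.64 W/m².
— Configuration B (ϕ=+61.3°):
cos h₀ = −tan(+61.3°) tan(+0.000°) = -0.0000, h₀ = 1.5708 rad.
Bracket: h₀ sin ϕ sin δ + cos ϕ cos δ sin h₀ = 1.5708×0.87715×0.00000 + 0.48022×1.00000×1.00000 = 0.000000 + 0.480220 = 0.480220.
Q̄ = (S_0/π) × [bracket] = (2632/π) × 0.480220 = 402.32 W/m².
Ratio Q̄_A / Q̄_B = 753.64 / 402.32 = 1.873.

Q̄_A / Q̄_B ≈ 1.87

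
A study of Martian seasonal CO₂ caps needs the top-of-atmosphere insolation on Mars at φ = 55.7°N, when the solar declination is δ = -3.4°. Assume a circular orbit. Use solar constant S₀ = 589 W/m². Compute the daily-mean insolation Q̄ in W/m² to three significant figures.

Q̄ ≈ 91.4 W/m²

cos H₀ = −tan(+55.7°) tan(-3.400°) = 0.0871, H₀ = 1.4836 rad.
Bracket: H₀ sin φ sin δ + cos φ cos δ sin H₀ = 1.4836×0.82610×-0.05931 + 0.56353×0.99824×0.99620 = -0.072690 + 0.560401 = 0.487711.
Q̄ = (S₀/π) × [bracket] = (589/π) × 0.487711 = 91.44 W/m².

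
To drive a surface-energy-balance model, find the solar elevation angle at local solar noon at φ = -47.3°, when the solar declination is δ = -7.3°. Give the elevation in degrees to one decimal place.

At local noon the hour angle is zero, so the zenith angle equals |φ − δ| = |-47.3° − (-7.300°)| = 40.000°.
Elevation = 90° − 40.000° = 50.0°.

50.0°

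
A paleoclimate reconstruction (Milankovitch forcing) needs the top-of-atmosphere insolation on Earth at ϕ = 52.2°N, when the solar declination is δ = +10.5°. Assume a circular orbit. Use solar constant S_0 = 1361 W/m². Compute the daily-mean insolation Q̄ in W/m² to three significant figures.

Q̄ ≈ 367 W/m²

cos h₀ = −tan(+52.2°) tan(+10.500°) = -0.2389, h₀ = 1.8121 rad.
Bracket: h₀ sin ϕ sin δ + cos ϕ cos δ sin h₀ = 1.8121×0.79016×0.18224 + 0.61291×0.98325×0.97103 = 0.260940 + 0.585185 = 0.846125.
Q̄ = (S_0/π) × [bracket] = (1361/π) × 0.846125 = 366.6 W/m².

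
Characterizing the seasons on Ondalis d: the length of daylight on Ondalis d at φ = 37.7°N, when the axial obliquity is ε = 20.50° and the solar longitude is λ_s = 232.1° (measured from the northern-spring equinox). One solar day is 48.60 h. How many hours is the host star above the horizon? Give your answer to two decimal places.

20.83 h

Solar declination: sin δ = sin ε · sin λ_s = sin 20.50° × sin 232.1° = -0.27634, so δ = -16.042°.
cos H₀ = −tan φ · tan δ = −tan(+37.7°) × tan(-16.042°) = 0.2222, so H₀ = 1.3467 rad = 77.16°.
Daylight = 2H₀/(2π) × 48.60 h = (1.3467/π) × 48.60 = 20.83 h.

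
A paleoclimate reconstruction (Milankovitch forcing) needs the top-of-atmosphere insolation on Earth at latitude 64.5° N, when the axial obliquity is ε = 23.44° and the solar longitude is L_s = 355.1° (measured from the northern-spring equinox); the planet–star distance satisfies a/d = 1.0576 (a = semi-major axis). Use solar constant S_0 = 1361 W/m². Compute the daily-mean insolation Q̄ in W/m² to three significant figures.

Q̄ ≈ 186 W/m²

Solar declination: sin δ = sin ε · sin L_s = sin 23.44° × sin 355.1° = -0.03398, so δ = -1.947°.
cos h₀ = −tan(+64.5°) tan(-1.947°) = 0.0713, h₀ = 1.4995 rad.
Bracket: h₀ sin ϕ sin δ + cos ϕ cos δ sin h₀ = 1.4995×0.90259×-0.03398 + 0.43051×0.99942×0.99746 = -0.045990 + 0.429167 = 0.383177.
Inverse-square distance factor (a/d)² = 1.0576² = 1.118518.
Q̄ = (S_0/π) × 1.118518 × [bracket] = (1361/π) × 1.118518 × 0.383177 = 185.7 W/m².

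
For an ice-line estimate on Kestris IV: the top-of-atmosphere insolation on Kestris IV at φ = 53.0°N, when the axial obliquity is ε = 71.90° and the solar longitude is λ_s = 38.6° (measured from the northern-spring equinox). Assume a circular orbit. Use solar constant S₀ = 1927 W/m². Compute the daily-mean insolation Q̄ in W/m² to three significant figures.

Q̄ ≈ 914 W/m²

Solar declination: sin δ = sin ε · sin λ_s = sin 71.90° × sin 38.6° = 0.59301, so δ = +36.371°.
cos H₀ = −tan(+53.0°) tan(+36.371°) = -0.9773, H₀ = 2.9283 rad.
Bracket: H₀ sin φ sin δ + cos φ cos δ sin H₀ = 2.9283×0.79864×0.59301 + 0.60182×0.80520×0.21170 = 1.386847 + 0.102587 = 1.489434.
Q̄ = (S₀/π) × [bracket] = (1927/π) × 1.489434 = 913.6 W/m².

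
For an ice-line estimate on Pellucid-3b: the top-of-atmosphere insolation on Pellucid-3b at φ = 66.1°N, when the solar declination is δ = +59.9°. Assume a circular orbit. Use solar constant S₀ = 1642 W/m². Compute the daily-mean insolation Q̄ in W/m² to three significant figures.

Q̄ ≈ 1.30e+03 W/m²

cos H₀ = −tan(+66.1°) tan(+59.900°) = -3.8929 ≤ −1 ⇒ polar day, H₀ = π.
Bracket: H₀ sin φ sin δ + cos φ cos δ sin H₀ = 3.1416×0.91425×0.86515 + 0.40514×0.50151×0.00000 = 2.484891 + 0.000000 = 2.484891.
Q̄ = (S₀/π) × [bracket] = (1642/π) × 2.484891 = 1299 W/m².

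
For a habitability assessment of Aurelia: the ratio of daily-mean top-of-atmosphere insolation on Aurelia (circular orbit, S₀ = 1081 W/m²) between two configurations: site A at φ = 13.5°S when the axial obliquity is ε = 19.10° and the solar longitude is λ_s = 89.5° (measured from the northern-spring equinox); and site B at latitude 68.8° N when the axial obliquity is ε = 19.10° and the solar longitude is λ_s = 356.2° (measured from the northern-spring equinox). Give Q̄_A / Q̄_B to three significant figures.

Q̄_A / Q̄_B ≈ 2.43

— Configuration A (φ=-13.5°):
Solar declination: sin δ = sin ε · sin λ_s = sin 19.10° × sin 89.5° = 0.32721, so δ = +19.099°.
cos H₀ = −tan(-13.5°) tan(+19.099°) = 0.0831, H₀ = 1.4876 rad.
Bracket: H₀ sin φ sin δ + cos φ cos δ sin H₀ = 1.4876×-0.23345×0.32721 + 0.97237×0.94495×0.99654 = -0.113634 + 0.915662 = 0.802028.
Q̄ = (S₀/π) × [bracket] = (1081/π) × 0.802028 = 275.97 W/m².
— Configuration B (φ=+68.8°):
Solar declination: sin δ = sin ε · sin λ_s = sin 19.10° × sin 356.2° = -0.02169, so δ = -1.243°.
cos H₀ = −tan(+68.8°) tan(-1.243°) = 0.0559, H₀ = 1.5148 rad.
Bracket: H₀ sin φ sin δ + cos φ cos δ sin H₀ = 1.5148×0.93232×-0.02169 + 0.36162×0.99976×0.99844 = -0.030632 + 0.360969 = 0.330337.
Q̄ = (S₀/π) × [bracket] = (1081/π) × 0.330337 = 113.67 W/m².
Ratio Q̄_A / Q̄_B = 275.97 / 113.67 = 2.428.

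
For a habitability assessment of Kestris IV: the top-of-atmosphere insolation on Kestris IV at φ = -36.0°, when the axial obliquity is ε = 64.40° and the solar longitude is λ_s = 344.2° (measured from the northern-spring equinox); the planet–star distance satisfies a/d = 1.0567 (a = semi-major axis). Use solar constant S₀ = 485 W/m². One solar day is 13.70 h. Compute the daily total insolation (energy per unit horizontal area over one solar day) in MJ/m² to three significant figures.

8.71 MJ/m²

Solar declination: sin δ = sin ε · sin λ_s = sin 64.40° × sin 344.2° = -0.24555, so δ = -14.214°.
cos H₀ = −tan(-36.0°) tan(-14.214°) = -0.1840, H₀ = 1.7559 rad.
Bracket: H₀ sin φ sin δ + cos φ cos δ sin H₀ = 1.7559×-0.58779×-0.24555 + 0.80902×0.96938×0.98292 = 0.253432 + 0.770853 = 1.024285.
Inverse-square distance factor (a/d)² = 1.0567² = 1.116615.
Q̄ = (S₀/π) × 1.116615 × [bracket] = (485/π) × 1.116615 × 1.024285 = 176.57 W/m².
Daily total = Q̄ × 13.70 h × 3600 s/h = 176.57 × 13.70 × 3600 / 10⁶ = 8.708 MJ/m².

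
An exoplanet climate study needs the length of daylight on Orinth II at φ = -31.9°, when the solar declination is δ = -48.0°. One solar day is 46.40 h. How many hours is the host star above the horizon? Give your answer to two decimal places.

34.47 h

cos H₀ = −tan φ · tan δ = −tan(-31.9°) × tan(-48.000°) = -0.6913, so H₀ = 2.3341 rad = 133.73°.
Daylight = 2H₀/(2π) × 46.40 h = (2.3341/π) × 46.40 = 34.47 h.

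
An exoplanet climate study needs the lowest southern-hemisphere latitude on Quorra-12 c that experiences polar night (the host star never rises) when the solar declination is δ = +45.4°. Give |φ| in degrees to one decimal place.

Polar night requires cos H₀ = −tan φ tan δ ≥ 1, i.e. tan φ tan δ ≤ −1.
The boundary is |tan φ| · |tan δ| = 1, so |φ| = 90° − |δ| = 90° − 45.4° = 44.6° in the southern hemisphere.

|φ| = 44.6°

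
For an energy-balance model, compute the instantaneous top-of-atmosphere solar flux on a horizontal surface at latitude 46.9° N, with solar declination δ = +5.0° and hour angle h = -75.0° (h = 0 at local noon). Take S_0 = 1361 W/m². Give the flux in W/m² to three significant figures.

cos θ_z = sin ϕ sin δ + cos ϕ cos δ cos h = 0.063638 + 0.176171 = 0.239809.
Flux = S_0 · cos θ_z = 1361 × 0.239809 = 326.4 W/m².

326 W/m²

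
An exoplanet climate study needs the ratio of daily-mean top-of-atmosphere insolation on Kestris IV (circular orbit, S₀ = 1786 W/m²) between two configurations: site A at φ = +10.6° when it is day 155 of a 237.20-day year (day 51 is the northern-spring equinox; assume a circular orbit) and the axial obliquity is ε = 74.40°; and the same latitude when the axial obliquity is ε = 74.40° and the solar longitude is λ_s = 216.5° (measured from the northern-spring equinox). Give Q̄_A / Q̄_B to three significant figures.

Q̄_A / Q̄_B ≈ 1.58

— Configuration A (φ=+10.6°):
Solar longitude: λ_s = 360° × (155 − 51)/237.20 = 157.841°.
sin δ = sin 74.40° × sin 157.841° = 0.36328, so δ = +21.302°.
cos H₀ = −tan(+10.6°) tan(+21.302°) = -0.0730, H₀ = 1.6438 rad.
Bracket: H₀ sin φ sin δ + cos φ cos δ sin H₀ = 1.6438×0.18395×0.36328 + 0.98294×0.93168×0.99733 = 0.109848 + 0.913340 = 1.023188.
Q̄ = (S₀/π) × [bracket] = (1786/π) × 1.023188 = 581.68 W/m².
— Configuration B (φ=+10.6°):
Solar declination: sin δ = sin ε · sin λ_s = sin 74.40° × sin 216.5° = -0.57291, so δ = -34.953°.
cos H₀ = −tan(+10.6°) tan(-34.953°) = 0.1308, H₀ = 1.4396 rad.
Bracket: H₀ sin φ sin δ + cos φ cos δ sin H₀ = 1.4396×0.18395×-0.57291 + 0.98294×0.81962×0.99141 = -0.151715 + 0.798717 = 0.647002.
Q̄ = (S₀/π) × [bracket] = (1786/π) × 0.647002 = 367.82 W/m².
Ratio Q̄_A / Q̄_B = 581.68 / 367.82 = 1.581.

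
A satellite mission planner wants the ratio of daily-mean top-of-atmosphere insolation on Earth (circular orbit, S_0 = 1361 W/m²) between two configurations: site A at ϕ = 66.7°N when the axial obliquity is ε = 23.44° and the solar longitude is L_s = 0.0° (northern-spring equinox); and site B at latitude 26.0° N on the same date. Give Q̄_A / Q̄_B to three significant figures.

— Configuration A (ϕ=+66.7°):
Solar declination: sin δ = sin ε · sin L_s = sin 23.44° × sin 0.0° = 0.00000, so δ = +0.000°.
cos h₀ = −tan(+66.7°) tan(+0.000°) = -0.0000, h₀ = 1.5708 rad.
Bracket: h₀ sin ϕ sin δ + cos ϕ cos δ sin h₀ = 1.5708×0.91845×0.00000 + 0.39555×1.00000×1.00000 = 0.000000 + 0.395550 = 0.395550.
Q̄ = (S_0/π) × [bracket] = (1361/π) × 0.395550 = 171.36 W/m².
— Configuration B (ϕ=+26.0°):
cos h₀ = −tan(+26.0°) tan(+0.000°) = -0.0000, h₀ = 1.5708 rad.
Bracket: h₀ sin ϕ sin δ + cos ϕ cos δ sin h₀ = 1.5708×0.43837×0.00000 + 0.89879×1.00000×1.00000 = 0.000000 + 0.898790 = 0.898790.
Q̄ = (S_0/π) × [bracket] = (1361/π) × 0.898790 = 389.37 W/m².
Ratio Q̄_A / Q̄_B = 171.36 / 389.37 = 0.4401.

Q̄_A / Q̄_B ≈ 0.440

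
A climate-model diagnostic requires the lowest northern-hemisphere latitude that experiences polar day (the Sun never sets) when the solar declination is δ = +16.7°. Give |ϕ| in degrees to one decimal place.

|ϕ| = 73.3°

Polar day requires cos h₀ = −tan ϕ tan δ ≤ −1, i.e. tan ϕ tan δ ≥ 1.
The boundary is |tan ϕ| · |tan δ| = 1, so |ϕ| = 90° − |δ| = 90° − 16.7° = 73.3° in the northern hemisphere.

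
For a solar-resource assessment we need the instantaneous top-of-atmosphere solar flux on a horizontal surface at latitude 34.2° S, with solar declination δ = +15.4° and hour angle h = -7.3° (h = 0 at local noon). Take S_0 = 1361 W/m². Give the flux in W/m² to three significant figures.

cos θ_z = sin ϕ sin δ + cos ϕ cos δ cos h = -0.149265 + 0.790921 = 0.641656.
Flux = S_0 · cos θ_z = 1361 × 0.641656 = 873.3 W/m².

873 W/m²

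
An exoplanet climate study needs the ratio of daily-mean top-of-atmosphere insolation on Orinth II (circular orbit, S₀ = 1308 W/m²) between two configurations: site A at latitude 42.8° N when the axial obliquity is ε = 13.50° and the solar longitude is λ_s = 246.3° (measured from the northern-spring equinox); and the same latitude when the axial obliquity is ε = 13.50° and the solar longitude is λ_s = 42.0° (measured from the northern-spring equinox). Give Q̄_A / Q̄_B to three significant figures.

Q̄_A / Q̄_B ≈ 0.560

— Configuration A (φ=+42.8°):
Solar declination: sin δ = sin ε · sin λ_s = sin 13.50° × sin 246.3° = -0.21376, so δ = -12.343°.
cos H₀ = −tan(+42.8°) tan(-12.343°) = 0.2026, H₀ = 1.3668 rad.
Bracket: H₀ sin φ sin δ + cos φ cos δ sin H₀ = 1.3668×0.67944×-0.21376 + 0.73373×0.97689×0.97926 = -0.198510 + 0.701908 = 0.503398.
Q̄ = (S₀/π) × [bracket] = (1308/π) × 0.503398 = 209.59 W/m².
— Configuration B (φ=+42.8°):
Solar declination: sin δ = sin ε · sin λ_s = sin 13.50° × sin 42.0° = 0.15621, so δ = +8.987°.
cos H₀ = −tan(+42.8°) tan(+8.987°) = -0.1464, H₀ = 1.7178 rad.
Bracket: H₀ sin φ sin δ + cos φ cos δ sin H₀ = 1.7178×0.67944×0.15621 + 0.73373×0.98772×0.98922 = 0.182319 + 0.716907 = 0.899226.
Q̄ = (S₀/π) × [bracket] = (1308/π) × 0.899226 = 374.39 W/m².
Ratio Q̄_A / Q̄_B = 209.59 / 374.39 = 0.5598.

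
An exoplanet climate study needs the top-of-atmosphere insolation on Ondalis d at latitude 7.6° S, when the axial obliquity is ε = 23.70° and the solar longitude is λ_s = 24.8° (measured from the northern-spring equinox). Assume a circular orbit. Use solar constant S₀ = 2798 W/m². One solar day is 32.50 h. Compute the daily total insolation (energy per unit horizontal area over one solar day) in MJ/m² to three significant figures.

98.2 MJ/m²

Solar declination: sin δ = sin ε · sin λ_s = sin 23.70° × sin 24.8° = 0.16860, so δ = +9.706°.
cos H₀ = −tan(-7.6°) tan(+9.706°) = 0.0228, H₀ = 1.5480 rad.
Bracket: H₀ sin φ sin δ + cos φ cos δ sin H₀ = 1.5480×-0.13226×0.16860 + 0.99122×0.98568×0.99974 = -0.034519 + 0.976772 = 0.942253.
Q̄ = (S₀/π) × [bracket] = (2798/π) × 0.942253 = 839.20 W/m².
Daily total = Q̄ × 32.50 h × 3600 s/h = 839.20 × 32.50 × 3600 / 10⁶ = 98.19 MJ/m².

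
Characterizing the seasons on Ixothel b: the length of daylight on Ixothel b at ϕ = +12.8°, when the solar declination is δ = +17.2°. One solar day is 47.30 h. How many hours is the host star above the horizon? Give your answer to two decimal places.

24.71 h

cos h₀ = −tan ϕ · tan δ = −tan(+12.8°) × tan(+17.200°) = -0.0703, so h₀ = 1.6412 rad = 94.03°.
Daylight = 2h₀/(2π) × 47.30 h = (1.6412/π) × 47.30 = 24.71 h.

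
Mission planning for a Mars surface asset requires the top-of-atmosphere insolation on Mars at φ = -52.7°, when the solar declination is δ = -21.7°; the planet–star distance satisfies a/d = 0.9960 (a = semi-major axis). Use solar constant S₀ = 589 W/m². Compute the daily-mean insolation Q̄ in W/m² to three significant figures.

Q̄ ≈ 205 W/m²

cos H₀ = −tan(-52.7°) tan(-21.700°) = -0.5224, H₀ = 2.1204 rad.
Bracket: H₀ sin φ sin δ + cos φ cos δ sin H₀ = 2.1204×-0.79547×-0.36975 + 0.60599×0.92913×0.85271 = 0.623663 + 0.480113 = 1.103776.
Inverse-square distance factor (a/d)² = 0.9960² = 0.992016.
Q̄ = (S₀/π) × 0.992016 × [bracket] = (589/π) × 0.992016 × 1.103776 = 205.3 W/m².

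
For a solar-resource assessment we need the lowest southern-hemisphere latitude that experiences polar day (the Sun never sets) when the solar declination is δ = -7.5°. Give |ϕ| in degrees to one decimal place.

|ϕ| = 82.5°

Polar day requires cos h₀ = −tan ϕ tan δ ≤ −1, i.e. tan ϕ tan δ ≥ 1.
The boundary is |tan ϕ| · |tan δ| = 1, so |ϕ| = 90° − |δ| = 90° − 7.5° = 82.5° in the southern hemisphere.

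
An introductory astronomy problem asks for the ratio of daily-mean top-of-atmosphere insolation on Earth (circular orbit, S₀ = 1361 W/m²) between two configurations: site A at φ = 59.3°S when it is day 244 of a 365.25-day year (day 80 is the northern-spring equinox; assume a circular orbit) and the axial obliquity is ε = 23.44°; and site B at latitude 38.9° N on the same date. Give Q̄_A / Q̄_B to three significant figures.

— Configuration A (φ=-59.3°):
Solar longitude: λ_s = 360° × (244 − 80)/365.25 = 161.643°.
sin δ = sin 23.44° × sin 161.643° = 0.12528, so δ = +7.197°.
cos H₀ = −tan(-59.3°) tan(+7.197°) = 0.2127, H₀ = 1.3565 rad.
Bracket: H₀ sin φ sin δ + cos φ cos δ sin H₀ = 1.3565×-0.85985×0.12528 + 0.51054×0.99212×0.97712 = -0.146125 + 0.494928 = 0.348803.
Q̄ = (S₀/π) × [bracket] = (1361/π) × 0.348803 = 151.11 W/m².
— Configuration B (φ=+38.9°):
cos H₀ = −tan(+38.9°) tan(+7.197°) = -0.1019, H₀ = 1.6729 rad.
Bracket: H₀ sin φ sin δ + cos φ cos δ sin H₀ = 1.6729×0.62796×0.12528 + 0.77824×0.99212×0.99480 = 0.131608 + 0.768093 = 0.899701.
Q̄ = (S₀/π) × [bracket] = (1361/π) × 0.899701 = 389.77 W/m².
Ratio Q̄_A / Q̄_B = 151.11 / 389.77 = 0.3877.

Q̄_A / Q̄_B ≈ 0.388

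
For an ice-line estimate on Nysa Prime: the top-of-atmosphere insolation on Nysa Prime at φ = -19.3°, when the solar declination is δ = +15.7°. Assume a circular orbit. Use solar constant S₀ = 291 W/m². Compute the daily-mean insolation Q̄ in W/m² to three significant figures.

Q̄ ≈ 71.6 W/m²

cos H₀ = −tan(-19.3°) tan(+15.700°) = 0.0984, H₀ = 1.4722 rad.
Bracket: H₀ sin φ sin δ + cos φ cos δ sin H₀ = 1.4722×-0.33051×0.27060 + 0.94380×0.96269×0.99514 = -0.131668 + 0.904171 = 0.772503.
Q̄ = (S₀/π) × [bracket] = (291/π) × 0.772503 = 71.56 W/m².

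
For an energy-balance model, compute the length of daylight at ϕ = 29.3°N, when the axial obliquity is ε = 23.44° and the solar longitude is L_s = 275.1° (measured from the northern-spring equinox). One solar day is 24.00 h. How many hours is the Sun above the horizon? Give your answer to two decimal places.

Solar declination: sin δ = sin ε · sin L_s = sin 23.44° × sin 275.1° = -0.39621, so δ = -23.342°.
cos h₀ = −tan ϕ · tan δ = −tan(+29.3°) × tan(-23.342°) = 0.2422, so h₀ = 1.3262 rad = 75.99°.
Daylight = 2h₀/(2π) × 24.00 h = (1.3262/π) × 24.00 = 10.13 h.

10.13 h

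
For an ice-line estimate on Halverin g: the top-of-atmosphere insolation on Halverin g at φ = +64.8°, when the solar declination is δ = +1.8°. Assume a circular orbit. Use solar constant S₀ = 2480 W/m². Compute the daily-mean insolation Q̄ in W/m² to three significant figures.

cos H₀ = −tan(+64.8°) tan(+1.800°) = -0.0668, H₀ = 1.6376 rad.
Bracket: H₀ sin φ sin δ + cos φ cos δ sin H₀ = 1.6376×0.90483×0.03141 + 0.42578×0.99951×0.99777 = 0.046542 + 0.424622 = 0.471164.
Q̄ = (S₀/π) × [bracket] = (2480/π) × 0.471164 = 371.9 W/m².

Q̄ ≈ 372 W/m²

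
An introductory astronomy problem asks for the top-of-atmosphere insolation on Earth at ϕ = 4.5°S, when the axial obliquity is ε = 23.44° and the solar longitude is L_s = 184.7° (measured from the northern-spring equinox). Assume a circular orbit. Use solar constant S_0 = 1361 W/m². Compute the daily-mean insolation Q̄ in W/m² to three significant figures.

Q̄ ≈ 433 W/m²

Solar declination: sin δ = sin ε · sin L_s = sin 23.44° × sin 184.7° = -0.03259, so δ = -1.868°.
cos h₀ = −tan(-4.5°) tan(-1.868°) = -0.0026, h₀ = 1.5734 rad.
Bracket: h₀ sin ϕ sin δ + cos ϕ cos δ sin h₀ = 1.5734×-0.07846×-0.03259 + 0.99692×0.99947×1.00000 = 0.004023 + 0.996392 = 1.000415.
Q̄ = (S_0/π) × [bracket] = (1361/π) × 1.000415 = 433.4 W/m².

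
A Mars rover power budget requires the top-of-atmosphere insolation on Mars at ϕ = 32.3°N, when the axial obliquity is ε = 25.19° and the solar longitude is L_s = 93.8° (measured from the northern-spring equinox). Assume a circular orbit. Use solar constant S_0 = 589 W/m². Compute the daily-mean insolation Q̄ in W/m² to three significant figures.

Q̄ ≈ 217 W/m²

Solar declination: sin δ = sin ε · sin L_s = sin 25.19° × sin 93.8° = 0.42469, so δ = +25.131°.
cos h₀ = −tan(+32.3°) tan(+25.131°) = -0.2965, h₀ = 1.8719 rad.
Bracket: h₀ sin ϕ sin δ + cos ϕ cos δ sin h₀ = 1.8719×0.53435×0.42469 + 0.84526×0.90534×0.95502 = 0.424796 + 0.730827 = 1.155623.
Q̄ = (S_0/π) × [bracket] = (589/π) × 1.155623 = 216.7 W/m².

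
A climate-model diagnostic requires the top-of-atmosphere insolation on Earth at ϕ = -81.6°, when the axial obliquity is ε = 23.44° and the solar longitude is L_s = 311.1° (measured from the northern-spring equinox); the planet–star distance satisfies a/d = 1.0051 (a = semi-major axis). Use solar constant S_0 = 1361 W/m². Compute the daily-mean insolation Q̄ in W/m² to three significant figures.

Q̄ ≈ 408 W/m²

Solar declination: sin δ = sin ε · sin L_s = sin 23.44° × sin 311.1° = -0.29976, so δ = -17.443°.
cos h₀ = −tan(-81.6°) tan(-17.443°) = -2.1278 ≤ −1 ⇒ polar day, h₀ = π.
Bracket: h₀ sin ϕ sin δ + cos ϕ cos δ sin h₀ = 3.1416×-0.98927×-0.29976 + 0.14608×0.95402×0.00000 = 0.931621 + 0.000000 = 0.931621.
Inverse-square distance factor (a/d)² = 1.0051² = 1.010226.
Q̄ = (S_0/π) × 1.010226 × [bracket] = (1361/π) × 1.010226 × 0.931621 = 407.7 W/m².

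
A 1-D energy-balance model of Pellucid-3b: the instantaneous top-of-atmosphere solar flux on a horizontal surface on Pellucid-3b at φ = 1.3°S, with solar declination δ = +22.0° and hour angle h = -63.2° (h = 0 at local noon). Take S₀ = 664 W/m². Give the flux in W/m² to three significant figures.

cos θ_z = sin φ sin δ + cos φ cos δ cos h = -0.008499 + 0.417939 = 0.409440.
Flux = S₀ · cos θ_z = 664 × 0.409440 = 271.9 W/m².

272 W/m²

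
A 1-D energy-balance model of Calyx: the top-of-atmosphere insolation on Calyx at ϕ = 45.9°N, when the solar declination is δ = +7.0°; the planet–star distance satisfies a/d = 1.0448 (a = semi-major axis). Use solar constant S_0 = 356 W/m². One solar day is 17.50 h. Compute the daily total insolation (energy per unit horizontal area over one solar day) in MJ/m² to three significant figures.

6.50 MJ/m²

cos h₀ = −tan(+45.9°) tan(+7.000°) = -0.1267, h₀ = 1.6978 rad.
Bracket: h₀ sin ϕ sin δ + cos ϕ cos δ sin h₀ = 1.6978×0.71813×0.12187 + 0.69591×0.99255×0.99194 = 0.148589 + 0.685158 = 0.833747.
Inverse-square distance factor (a/d)² = 1.0448² = 1.091607.
Q̄ = (S_0/π) × 1.091607 × [bracket] = (356/π) × 1.091607 × 0.833747 = 103.13 W/m².
Daily total = Q̄ × 17.50 h × 3600 s/h = 103.13 × 17.50 × 3600 / 10⁶ = 6.497 MJ/m².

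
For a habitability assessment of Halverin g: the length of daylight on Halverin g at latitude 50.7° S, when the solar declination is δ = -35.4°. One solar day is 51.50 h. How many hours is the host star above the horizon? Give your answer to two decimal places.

42.99 h

cos H₀ = −tan φ · tan δ = −tan(-50.7°) × tan(-35.400°) = -0.8683, so H₀ = 2.6225 rad = 150.26°.
Daylight = 2H₀/(2π) × 51.50 h = (2.6225/π) × 51.50 = 42.99 h.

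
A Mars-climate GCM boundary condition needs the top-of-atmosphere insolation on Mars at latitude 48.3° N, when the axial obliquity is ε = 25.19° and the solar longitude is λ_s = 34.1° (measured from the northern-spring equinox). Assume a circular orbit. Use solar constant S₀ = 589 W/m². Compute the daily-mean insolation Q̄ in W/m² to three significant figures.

Q̄ ≈ 178 W/m²

Solar declination: sin δ = sin ε · sin λ_s = sin 25.19° × sin 34.1° = 0.23862, so δ = +13.805°.
cos H₀ = −tan(+48.3°) tan(+13.805°) = -0.2758, H₀ = 1.8502 rad.
Bracket: H₀ sin φ sin δ + cos φ cos δ sin H₀ = 1.8502×0.74664×0.23862 + 0.66523×0.97111×0.96122 = 0.329638 + 0.620959 = 0.950597.
Q̄ = (S₀/π) × [bracket] = (589/π) × 0.950597 = 178.2 W/m².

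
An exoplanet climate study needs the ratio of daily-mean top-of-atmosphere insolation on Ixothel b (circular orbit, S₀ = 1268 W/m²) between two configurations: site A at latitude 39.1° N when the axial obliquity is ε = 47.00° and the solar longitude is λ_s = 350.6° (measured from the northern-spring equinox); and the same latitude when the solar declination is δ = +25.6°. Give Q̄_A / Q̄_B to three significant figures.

— Configuration A (φ=+39.1°):
Solar declination: sin δ = sin ε · sin λ_s = sin 47.00° × sin 350.6° = -0.11945, so δ = -6.860°.
cos H₀ = −tan(+39.1°) tan(-6.860°) = 0.0978, H₀ = 1.4729 rad.
Bracket: H₀ sin φ sin δ + cos φ cos δ sin H₀ = 1.4729×0.63068×-0.11945 + 0.77605×0.99284×0.99521 = -0.110961 + 0.766803 = 0.655842.
Q̄ = (S₀/π) × [bracket] = (1268/π) × 0.655842 = 264.71 W/m².
— Configuration B (φ=+39.1°):
cos H₀ = −tan(+39.1°) tan(+25.600°) = -0.3894, H₀ = 1.9707 rad.
Bracket: H₀ sin φ sin δ + cos φ cos δ sin H₀ = 1.9707×0.63068×0.43209 + 0.77605×0.90183×0.92108 = 0.537036 + 0.644632 = 1.181668.
Q̄ = (S₀/π) × [bracket] = (1268/π) × 1.181668 = 476.94 W/m².
Ratio Q̄_A / Q̄_B = 264.71 / 476.94 = 0.5550.

Q̄_A / Q̄_B ≈ 0.555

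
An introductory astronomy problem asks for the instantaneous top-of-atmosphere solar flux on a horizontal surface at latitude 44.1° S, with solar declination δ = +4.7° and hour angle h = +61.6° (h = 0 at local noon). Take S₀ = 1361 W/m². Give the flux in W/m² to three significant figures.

cos θ_z = sin φ sin δ + cos φ cos δ cos h = -0.057022 + 0.340410 = 0.283388.
Flux = S₀ · cos θ_z = 1361 × 0.283388 = 385.7 W/m².

386 W/m²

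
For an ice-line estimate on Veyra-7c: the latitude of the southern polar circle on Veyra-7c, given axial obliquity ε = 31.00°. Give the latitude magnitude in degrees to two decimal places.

59.00°

The polar circle is the lowest latitude that experiences at least one full rotation of continuous darkness at the northern-summer solstice; it lies at |φ| = 90° − ε = 90° − 31.00° = 59.00°.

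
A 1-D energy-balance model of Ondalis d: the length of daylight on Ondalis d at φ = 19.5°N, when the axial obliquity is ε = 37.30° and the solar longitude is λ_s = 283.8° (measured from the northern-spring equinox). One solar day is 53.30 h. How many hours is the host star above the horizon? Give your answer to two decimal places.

Solar declination: sin δ = sin ε · sin λ_s = sin 37.30° × sin 283.8° = -0.58850, so δ = -36.050°.
cos H₀ = −tan φ · tan δ = −tan(+19.5°) × tan(-36.050°) = 0.2578, so H₀ = 1.3101 rad = 75.06°.
Daylight = 2H₀/(2π) × 53.30 h = (1.3101/π) × 53.30 = 22.23 h.

22.23 h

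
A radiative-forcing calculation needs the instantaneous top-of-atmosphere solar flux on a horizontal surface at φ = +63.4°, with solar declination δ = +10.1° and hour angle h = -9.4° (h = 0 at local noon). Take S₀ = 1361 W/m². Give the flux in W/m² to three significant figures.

cos θ_z = sin φ sin δ + cos φ cos δ cos h = 0.156805 + 0.434901 = 0.591706.
Flux = S₀ · cos θ_z = 1361 × 0.591706 = 805.3 W/m².

805 W/m²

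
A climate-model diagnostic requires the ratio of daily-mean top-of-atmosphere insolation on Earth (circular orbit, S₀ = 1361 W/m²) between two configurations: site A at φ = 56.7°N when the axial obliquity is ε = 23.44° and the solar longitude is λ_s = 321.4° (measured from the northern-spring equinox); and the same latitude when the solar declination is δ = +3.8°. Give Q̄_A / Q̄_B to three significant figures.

Q̄_A / Q̄_B ≈ 0.387

— Configuration A (φ=+56.7°):
Solar declination: sin δ = sin ε · sin λ_s = sin 23.44° × sin 321.4° = -0.24817, so δ = -14.369°.
cos H₀ = −tan(+56.7°) tan(-14.369°) = 0.3900, H₀ = 1.1702 rad.
Bracket: H₀ sin φ sin δ + cos φ cos δ sin H₀ = 1.1702×0.83581×-0.24817 + 0.54902×0.96872×0.92081 = -0.242726 + 0.489730 = 0.247004.
Q̄ = (S₀/π) × [bracket] = (1361/π) × 0.247004 = 107.01 W/m².
— Configuration B (φ=+56.7°):
cos H₀ = −tan(+56.7°) tan(+3.800°) = -0.1011, H₀ = 1.6721 rad.
Bracket: H₀ sin φ sin δ + cos φ cos δ sin H₀ = 1.6721×0.83581×0.06627 + 0.54902×0.99780×0.99487 = 0.092616 + 0.545002 = 0.637618.
Q̄ = (S₀/π) × [bracket] = (1361/π) × 0.637618 = 276.23 W/m².
Ratio Q̄_A / Q̄_B = 107.01 / 276.23 = 0.3874.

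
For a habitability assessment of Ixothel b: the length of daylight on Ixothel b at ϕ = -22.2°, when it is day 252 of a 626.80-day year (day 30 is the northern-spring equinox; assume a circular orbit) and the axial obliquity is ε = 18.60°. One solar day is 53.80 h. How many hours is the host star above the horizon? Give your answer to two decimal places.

25.07 h

Solar longitude: L_s = 360° × (252 − 30)/626.80 = 127.505°.
sin δ = sin 18.60° × sin 127.505° = 0.25303, so δ = +14.657°.
cos h₀ = −tan ϕ · tan δ = −tan(-22.2°) × tan(+14.657°) = 0.1067, so h₀ = 1.4639 rad = 83.87°.
Daylight = 2h₀/(2π) × 53.80 h = (1.4639/π) × 53.80 = 25.07 h.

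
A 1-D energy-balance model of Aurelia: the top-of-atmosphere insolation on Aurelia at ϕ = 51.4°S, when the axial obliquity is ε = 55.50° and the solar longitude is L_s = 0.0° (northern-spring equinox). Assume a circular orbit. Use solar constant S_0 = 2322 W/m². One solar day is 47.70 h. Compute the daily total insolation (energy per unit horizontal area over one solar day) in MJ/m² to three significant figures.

Solar declination: sin δ = sin ε · sin L_s = sin 55.50° × sin 0.0° = 0.00000, so δ = +0.000°.
cos h₀ = −tan(-51.4°) tan(+0.000°) = 0.0000, h₀ = 1.5708 rad.
Bracket: h₀ sin ϕ sin δ + cos ϕ cos δ sin h₀ = 1.5708×-0.78152×0.00000 + 0.62388×1.00000×1.00000 = -0.000000 + 0.623880 = 0.623880.
Q̄ = (S_0/π) × [bracket] = (2322/π) × 0.623880 = 461.12 W/m².
Daily total = Q̄ × 47.70 h × 3600 s/h = 461.12 × 47.70 × 3600 / 10⁶ = 79.18 MJ/m².

79.2 MJ/m²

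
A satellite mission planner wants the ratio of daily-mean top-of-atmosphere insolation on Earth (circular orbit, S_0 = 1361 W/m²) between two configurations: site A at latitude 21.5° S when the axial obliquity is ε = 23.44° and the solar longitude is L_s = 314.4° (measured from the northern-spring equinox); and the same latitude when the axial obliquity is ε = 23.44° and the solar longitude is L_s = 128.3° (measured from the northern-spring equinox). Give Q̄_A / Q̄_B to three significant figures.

— Configuration A (ϕ=-21.5°):
Solar declination: sin δ = sin ε · sin L_s = sin 23.44° × sin 314.4° = -0.28421, so δ = -16.512°.
cos h₀ = −tan(-21.5°) tan(-16.512°) = -0.1168, h₀ = 1.6878 rad.
Bracket: h₀ sin ϕ sin δ + cos ϕ cos δ sin h₀ = 1.6878×-0.36650×-0.28421 + 0.93042×0.95876×0.99316 = 0.175806 + 0.885948 = 1.061754.
Q̄ = (S_0/π) × [bracket] = (1361/π) × 1.061754 = 459.97 W/m².
— Configuration B (ϕ=-21.5°):
Solar declination: sin δ = sin ε · sin L_s = sin 23.44° × sin 128.3° = 0.31218, so δ = +18.190°.
cos h₀ = −tan(-21.5°) tan(+18.190°) = 0.1294, h₀ = 1.4410 rad.
Bracket: h₀ sin ϕ sin δ + cos ϕ cos δ sin h₀ = 1.4410×-0.36650×0.31218 + 0.93042×0.95002×0.99159 = -0.164871 + 0.876484 = 0.711613.
Q̄ = (S_0/π) × [bracket] = (1361/π) × 0.711613 = 308.28 W/m².
Ratio Q̄_A / Q̄_B = 459.97 / 308.28 = 1.492.

Q̄_A / Q̄_B ≈ 1.49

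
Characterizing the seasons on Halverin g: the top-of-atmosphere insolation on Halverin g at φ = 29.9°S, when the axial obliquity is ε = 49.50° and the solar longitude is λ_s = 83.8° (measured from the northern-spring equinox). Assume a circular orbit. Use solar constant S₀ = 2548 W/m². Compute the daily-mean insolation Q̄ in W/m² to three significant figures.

Q̄ ≈ 86.0 W/m²

Solar declination: sin δ = sin ε · sin λ_s = sin 49.50° × sin 83.8° = 0.75596, so δ = +49.109°.
cos H₀ = −tan(-29.9°) tan(+49.109°) = 0.6640, H₀ = 0.8446 rad.
Bracket: H₀ sin φ sin δ + cos φ cos δ sin H₀ = 0.8446×-0.49849×0.75596 + 0.86690×0.65462×0.74769 = -0.318278 + 0.424307 = 0.106029.
Q̄ = (S₀/π) × [bracket] = (2548/π) × 0.106029 = 86.00 W/m².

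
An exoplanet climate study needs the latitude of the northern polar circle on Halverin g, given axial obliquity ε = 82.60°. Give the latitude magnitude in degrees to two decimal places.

The polar circle is the lowest latitude that experiences at least one full rotation of continuous daylight at the northern-summer solstice; it lies at |φ| = 90° − ε = 90° − 82.60° = 7.40°.

7.40°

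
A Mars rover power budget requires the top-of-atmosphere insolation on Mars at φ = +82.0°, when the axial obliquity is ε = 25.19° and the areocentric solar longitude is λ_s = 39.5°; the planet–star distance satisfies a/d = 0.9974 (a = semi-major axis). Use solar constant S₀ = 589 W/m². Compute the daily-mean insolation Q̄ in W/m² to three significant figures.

sin δ = sin 25.19° × sin 39.5° = 0.27073, so δ = +15.708°.
cos H₀ = −tan(+82.0°) tan(+15.708°) = -2.0011 ≤ −1 ⇒ polar day, H₀ = π.
Bracket: H₀ sin φ sin δ + cos φ cos δ sin H₀ = 3.1416×0.99027×0.27073 + 0.13917×0.96266×0.00000 = 0.842250 + 0.000000 = 0.842250.
Inverse-square distance factor (a/d)² = 0.9974² = 0.994807.
Q̄ = (S₀/π) × 0.994807 × [bracket] = (589/π) × 0.994807 × 0.842250 = 157.1 W/m².

Q̄ ≈ 157 W/m²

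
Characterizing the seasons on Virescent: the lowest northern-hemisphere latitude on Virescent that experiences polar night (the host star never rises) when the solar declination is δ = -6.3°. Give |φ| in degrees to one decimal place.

Polar night requires cos H₀ = −tan φ tan δ ≥ 1, i.e. tan φ tan δ ≤ −1.
The boundary is |tan φ| · |tan δ| = 1, so |φ| = 90° − |δ| = 90° − 6.3° = 83.7° in the northern hemisphere.

|φ| = 83.7°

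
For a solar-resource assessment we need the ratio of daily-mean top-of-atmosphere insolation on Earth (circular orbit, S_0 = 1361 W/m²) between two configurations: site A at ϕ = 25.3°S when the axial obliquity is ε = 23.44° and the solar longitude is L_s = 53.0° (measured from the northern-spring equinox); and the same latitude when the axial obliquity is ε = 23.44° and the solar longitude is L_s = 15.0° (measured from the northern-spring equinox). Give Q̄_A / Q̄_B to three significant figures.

— Configuration A (ϕ=-25.3°):
Solar declination: sin δ = sin ε · sin L_s = sin 23.44° × sin 53.0° = 0.31769, so δ = +18.523°.
cos h₀ = −tan(-25.3°) tan(+18.523°) = 0.1584, h₀ = 1.4118 rad.
Bracket: h₀ sin ϕ sin δ + cos ϕ cos δ sin h₀ = 1.4118×-0.42736×0.31769 + 0.90408×0.94820×0.98738 = -0.191677 + 0.846430 = 0.654753.
Q̄ = (S_0/π) × [bracket] = (1361/π) × 0.654753 = 283.65 W/m².
— Configuration B (ϕ=-25.3°):
Solar declination: sin δ = sin ε · sin L_s = sin 23.44° × sin 15.0° = 0.10296, so δ = +5.909°.
cos h₀ = −tan(-25.3°) tan(+5.909°) = 0.0489, h₀ = 1.5219 rad.
Bracket: h₀ sin ϕ sin δ + cos ϕ cos δ sin h₀ = 1.5219×-0.42736×0.10296 + 0.90408×0.99469×0.99880 = -0.066965 + 0.898200 = 0.831235.
Q̄ = (S_0/π) × [bracket] = (1361/π) × 0.831235 = 360.11 W/m².
Ratio Q̄_A / Q̄_B = 283.65 / 360.11 = 0.7877.

Q̄_A / Q̄_B ≈ 0.788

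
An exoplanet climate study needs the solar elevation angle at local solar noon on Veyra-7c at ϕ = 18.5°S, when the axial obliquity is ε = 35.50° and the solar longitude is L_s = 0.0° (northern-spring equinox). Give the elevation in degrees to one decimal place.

Solar declination: sin δ = sin ε · sin L_s = sin 35.50° × sin 0.0° = 0.00000, so δ = +0.000°.
At local noon the hour angle is zero, so the zenith angle equals |ϕ − δ| = |-18.5° − (+0.000°)| = 18.500°.
Elevation = 90° − 18.500° = 71.5°.

71.5°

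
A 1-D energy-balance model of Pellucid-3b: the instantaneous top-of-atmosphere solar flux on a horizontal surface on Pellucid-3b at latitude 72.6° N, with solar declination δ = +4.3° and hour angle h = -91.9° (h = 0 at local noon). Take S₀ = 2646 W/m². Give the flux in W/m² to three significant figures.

cos θ_z = sin φ sin δ + cos φ cos δ cos h = 0.071548 + -0.009887 = 0.061661.
Flux = S₀ · cos θ_z = 2646 × 0.061661 = 163.2 W/m².

163 W/m²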